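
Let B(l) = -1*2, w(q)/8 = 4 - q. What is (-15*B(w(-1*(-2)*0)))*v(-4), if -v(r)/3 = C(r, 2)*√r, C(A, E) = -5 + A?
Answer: 1620*I ≈ 1620.0*I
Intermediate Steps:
w(q) = 32 - 8*q (w(q) = 8*(4 - q) = 32 - 8*q)
B(l) = -2
v(r) = -3*√r*(-5 + r) (v(r) = -3*(-5 + r)*√r = -3*√r*(-5 + r))
(-15*B(w(-1*(-2)*0)))*v(-4) = (-15*(-2))*(3*√(-4)*(5 - 1*(-4))) = 30*(3*(2*I)*(5 + 4)) = 30*(3*(2*I)*9) = 30*(54*I) = 1620*I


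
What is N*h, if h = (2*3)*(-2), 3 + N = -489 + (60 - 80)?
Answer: 6144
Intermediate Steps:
N = -512 (N = -3 + (-489 + (60 - 80)) = -3 + (-489 - 20) = -3 - 509 = -512)
h = -12 (h = 6*(-2) = -12)
N*h = -512*(-12) = 6144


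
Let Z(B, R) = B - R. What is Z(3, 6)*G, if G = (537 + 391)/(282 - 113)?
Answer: -2784/169 ≈ -16.473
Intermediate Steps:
G = 928/169 ≈ 5.4911
Z(3, 6)*G = (3 - 1*6)*(928/169) = (3 - 6)*(928/169) = -3*928/169 = -2784/169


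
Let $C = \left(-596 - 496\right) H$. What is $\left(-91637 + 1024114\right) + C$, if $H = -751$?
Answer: $1752569$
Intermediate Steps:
$C = 820092$ ($C = \left(-596 - 496\right) \left(-751\right) = \left(-1092\right) \left(-751\right) = 820092$)
$\left(-91637 + 1024114\right) + C = \left(-91637 + 1024114\right) + 820092 = 932477 + 820092 = 1752569$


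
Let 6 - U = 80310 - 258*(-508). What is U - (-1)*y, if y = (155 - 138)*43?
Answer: -210637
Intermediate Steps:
y = 731 (y = 17*43 = 731)
U = -211368 (U = 6 - (80310 - 258*(-508)) = 6 - (80310 + 131064) = 6 - 1*211374 = 6 - 211374 = -211368)
U - (-1)*y = -211368 - (-1)*731 = -211368 - 1*(-731) = -211368 + 731 = -210637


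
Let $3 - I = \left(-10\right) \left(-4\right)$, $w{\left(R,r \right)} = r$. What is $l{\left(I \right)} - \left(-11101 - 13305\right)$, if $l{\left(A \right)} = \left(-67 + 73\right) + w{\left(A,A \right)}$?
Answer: $24375$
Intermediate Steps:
$I = -37$ ($I = 3 - \left(-10\right) \left(-4\right) = 3 - 40 = -37$)
$l{\left(A \right)} = 6 + A$ ($l{\left(A \right)} = \left(-67 + 73\right) + A = 6 + A$)
$l{\left(I \right)} - \left(-11101 - 13305\right) = \left(6 - 37\right) - \left(-11101 - 13305\right) = -31 - \left(-11101 - 13305\right) = -31 - -24406 = -31 + 24406 = 24375$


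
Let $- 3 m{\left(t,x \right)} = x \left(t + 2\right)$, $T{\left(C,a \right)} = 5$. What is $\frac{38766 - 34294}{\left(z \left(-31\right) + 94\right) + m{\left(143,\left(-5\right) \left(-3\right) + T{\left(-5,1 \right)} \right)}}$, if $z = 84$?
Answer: $- \frac{6708}{5215} \approx -1.2863$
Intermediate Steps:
$m{\left(t,x \right)} = - \frac{x \left(2 + t\right)}{3}$ ($m{\left(t,x \right)} = - \frac{x \left(t + 2\right)}{3} = - \frac{x \left(2 + t\right)}{3}$)
$\frac{38766 - 34294}{\left(z \left(-31\right) + 94\right) + m{\left(143,\left(-5\right) \left(-3\right) + T{\left(-5,1 \right)} \right)}} = \frac{38766 - 34294}{\left(84 \left(-31\right) + 94\right) - \frac{\left(\left(-5\right) \left(-3\right) + 5\right) \left(2 + 143\right)}{3}} = \frac{4472}{\left(-2604 + 94\right) - \frac{1}{3} \left(15 + 5\right) 145} = \frac{4472}{-2510 - \frac{20}{3} \cdot 145} = \frac{4472}{-2510 - \frac{2900}{3}} = \frac{4472}{- \frac{10430}{3}} = 4472 \left(- \frac{3}{10430}\right) = - \frac{6708}{5215}$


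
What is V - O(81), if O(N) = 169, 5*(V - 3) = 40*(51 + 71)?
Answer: 810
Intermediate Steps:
V = 979 (V = 3 + (40*(51 + 71))/5 = 3 + (40*122)/5 = 3 + (⅕)*4880 = 3 + 976 = 979)
V - O(81) = 979 - 1*169 = 979 - 169 = 810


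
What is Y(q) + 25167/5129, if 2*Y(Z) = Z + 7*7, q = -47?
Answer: 30296/5129 ≈ 5.9068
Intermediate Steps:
Y(Z) = 49/2 + Z/2 (Y(Z) = (Z + 7*7)/2 = (Z + 49)/2 = (49 + Z)/2 = 49/2 + Z/2)
Y(q) + 25167/5129 = (49/2 + (1/2)*(-47)) + 25167/5129 = (49/2 - 47/2) + 25167*(1/5129) = 1 + 25167/5129 = 30296/5129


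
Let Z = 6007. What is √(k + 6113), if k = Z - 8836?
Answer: 2*√821 ≈ 57.306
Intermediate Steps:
k = -2829 (k = 6007 - 8836 = -2829)
√(k + 6113) = √(-2829 + 6113) = √3284 = 2*√821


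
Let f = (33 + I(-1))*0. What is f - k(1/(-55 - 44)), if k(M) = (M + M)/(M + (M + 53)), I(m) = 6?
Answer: 2/5245 ≈ 0.00038132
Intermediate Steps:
k(M) = 2*M/(53 + 2*M) (k(M) = (2*M)/(M + (53 + M)) = (2*M)/(53 + 2*M) = 2*M/(53 + 2*M))
f = 0 (f = (33 + 6)*0 = 39*0 = 0)
f - k(1/(-55 - 44)) = 0 - 2/((-55 - 44)*(53 + 2/(-55 - 44))) = 0 - 2/((-99)*(53 + 2/(-99))) = 0 - 2*(-1)/(99*(53 + 2*(-1/99))) = 0 - 2*(-1)/(99*(53 - 2/99)) = 0 - 2*(-1)/(99*5245/99) = 0 - 2*(-1)*99/(99*5245) = 0 - 1*(-2/5245) = 0 + 2/5245 = 2/5245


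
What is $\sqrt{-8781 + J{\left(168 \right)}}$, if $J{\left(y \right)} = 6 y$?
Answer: $i \sqrt{7773} \approx 88.165 i$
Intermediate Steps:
$\sqrt{-8781 + J{\left(168 \right)}} = \sqrt{-8781 + 6 \cdot 168} = \sqrt{-8781 + 1008} = \sqrt{-7773} = i \sqrt{7773}$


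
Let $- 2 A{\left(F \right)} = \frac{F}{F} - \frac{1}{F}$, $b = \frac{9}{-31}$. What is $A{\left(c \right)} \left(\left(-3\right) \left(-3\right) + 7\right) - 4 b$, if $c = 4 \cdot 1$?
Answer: $- \frac{150}{31} \approx -4.8387$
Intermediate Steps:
$b = - \frac{9}{31}$ ($b = 9 \left(- \frac{1}{31}\right) = - \frac{9}{31} \approx -0.29032$)
$c = 4$
$A{\left(F \right)} = - \frac{1}{2} + \frac{1}{2 F}$ ($A{\left(F \right)} = - \frac{\frac{F}{F} - \frac{1}{F}}{2} = - \frac{1 - \frac{1}{F}}{2} = - \frac{1}{2} + \frac{1}{2 F}$)
$A{\left(c \right)} \left(\left(-3\right) \left(-3\right) + 7\right) - 4 b = \frac{1 - 4}{2 \cdot 4} \left(\left(-3\right) \left(-3\right) + 7\right) - - \frac{36}{31} = \frac{1}{2} \cdot \frac{1}{4} \left(1 - 4\right) \left(9 + 7\right) + \frac{36}{31} = \frac{1}{2} \cdot \frac{1}{4} \left(-3\right) 16 + \frac{36}{31} = \left(- \frac{3}{8}\right) 16 + \frac{36}{31} = -6 + \frac{36}{31} = - \frac{150}{31}$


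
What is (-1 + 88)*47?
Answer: 4089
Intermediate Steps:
(-1 + 88)*47 = 87*47 = 4089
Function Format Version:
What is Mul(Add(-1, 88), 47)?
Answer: 4089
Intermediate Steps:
Mul(Add(-1, 88), 47) = Mul(87, 47) = 4089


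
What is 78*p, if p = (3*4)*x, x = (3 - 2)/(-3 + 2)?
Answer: -936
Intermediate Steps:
x = -1 (x = 1/(-1) = 1*(-1) = -1)
p = -12 (p = (3*4)*(-1) = 12*(-1) = -12)
78*p = 78*(-12) = -936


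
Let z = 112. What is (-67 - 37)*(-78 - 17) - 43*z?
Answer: 5064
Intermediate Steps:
(-67 - 37)*(-78 - 17) - 43*z = (-67 - 37)*(-78 - 17) - 43*112 = -104*(-95) - 4816 = 9880 - 4816 = 5064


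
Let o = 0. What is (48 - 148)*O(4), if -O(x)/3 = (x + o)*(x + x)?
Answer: 9600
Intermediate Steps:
O(x) = -6*x² (O(x) = -3*(x + 0)*(x + x) = -3*x*2*x = -6*x²)
(48 - 148)*O(4) = (48 - 148)*(-6*4²) = -(-600)*16 = -100*(-96) = 9600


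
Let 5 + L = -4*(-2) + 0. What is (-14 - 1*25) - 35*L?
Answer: -144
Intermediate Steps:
L = 3 (L = -5 + (-4*(-2) + 0) = -5 + (8 + 0) = -5 + 8 = 3)
(-14 - 1*25) - 35*L = (-14 - 1*25) - 35*3 = (-14 - 25) - 105 = -39 - 105 = -144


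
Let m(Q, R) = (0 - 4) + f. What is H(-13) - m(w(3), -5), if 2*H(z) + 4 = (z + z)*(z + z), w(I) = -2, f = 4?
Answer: 336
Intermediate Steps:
H(z) = -2 + 2*z² (H(z) = -2 + ((z + z)*(z + z))/2 = -2 + ((2*z)*(2*z))/2 = -2 + (4*z²)/2 = -2 + 2*z²)
m(Q, R) = 0 (m(Q, R) = (0 - 4) + 4 = -4 + 4 = 0)
H(-13) - m(w(3), -5) = (-2 + 2*(-13)²) - 1*0 = (-2 + 2*169) + 0 = (-2 + 338) + 0 = 336 + 0 = 336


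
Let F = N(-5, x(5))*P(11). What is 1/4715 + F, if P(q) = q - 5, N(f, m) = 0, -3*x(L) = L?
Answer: 1/4715 ≈ 0.00021209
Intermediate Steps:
x(L) = -L/3
P(q) = -5 + q
F = 0 (F = 0*(-5 + 11) = 0*6 = 0)
1/4715 + F = 1/4715 + 0 = 1/4715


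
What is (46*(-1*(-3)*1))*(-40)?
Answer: -5520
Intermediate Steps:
(46*(-1*(-3)*1))*(-40) = (46*(3*1))*(-40) = (46*3)*(-40) = 138*(-40) = -5520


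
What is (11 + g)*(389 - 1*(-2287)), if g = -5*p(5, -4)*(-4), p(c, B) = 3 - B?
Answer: 404076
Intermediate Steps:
g = 140 (g = -5*(3 - 1*(-4))*(-4) = -5*(3 + 4)*(-4) = -5*7*(-4) = -35*(-4) = 140)
(11 + g)*(389 - 1*(-2287)) = (11 + 140)*(389 - 1*(-2287)) = 151*(389 + 2287) = 151*2676 = 404076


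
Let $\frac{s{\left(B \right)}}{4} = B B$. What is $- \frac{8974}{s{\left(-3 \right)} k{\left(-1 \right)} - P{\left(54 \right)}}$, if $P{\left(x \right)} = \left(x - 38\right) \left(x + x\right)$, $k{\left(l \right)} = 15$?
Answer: $\frac{4487}{594} \approx 7.5539$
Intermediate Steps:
$s{\left(B \right)} = 4 B^{2}$ ($s{\left(B \right)} = 4 B B = 4 B^{2}$)
$P{\left(x \right)} = 2 x \left(-38 + x\right)$ ($P{\left(x \right)} = \left(-38 + x\right) 2 x = 2 x \left(-38 + x\right)$)
$- \frac{8974}{s{\left(-3 \right)} k{\left(-1 \right)} - P{\left(54 \right)}} = - \frac{8974}{4 \left(-3\right)^{2} \cdot 15 - 2 \cdot 54 \left(-38 + 54\right)} = - \frac{8974}{4 \cdot 9 \cdot 15 - 2 \cdot 54 \cdot 16} = - \frac{8974}{36 \cdot 15 - 1728} = - \frac{8974}{540 - 1728} = - \frac{8974}{-1188} = \left(-8974\right) \left(- \frac{1}{1188}\right) = \frac{4487}{594}$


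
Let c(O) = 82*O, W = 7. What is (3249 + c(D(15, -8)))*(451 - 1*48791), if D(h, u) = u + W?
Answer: -153092780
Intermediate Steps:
D(h, u) = 7 + u (D(h, u) = u + 7 = 7 + u)
(3249 + c(D(15, -8)))*(451 - 1*48791) = (3249 + 82*(7 - 8))*(451 - 1*48791) = (3249 + 82*(-1))*(451 - 48791) = (3249 - 82)*(-48340) = 3167*(-48340) = -153092780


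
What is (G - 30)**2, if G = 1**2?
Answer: 841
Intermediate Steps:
G = 1
(G - 30)**2 = (1 - 30)**2 = (-29)**2 = 841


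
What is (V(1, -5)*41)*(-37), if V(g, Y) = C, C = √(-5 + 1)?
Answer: -3034*I ≈ -3034.0*I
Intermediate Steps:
C = 2*I (C = √(-4) = 2*I ≈ 2.0*I)
V(g, Y) = 2*I
(V(1, -5)*41)*(-37) = ((2*I)*41)*(-37) = (82*I)*(-37) = -3034*I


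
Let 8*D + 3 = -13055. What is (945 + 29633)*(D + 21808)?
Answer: 1233868167/2 ≈ 6.1693e+8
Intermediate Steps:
D = -6529/4 (D = -3/8 + (⅛)*(-13055) = -3/8 - 13055/8 = -6529/4 ≈ -1632.3)
(945 + 29633)*(D + 21808) = (945 + 29633)*(-6529/4 + 21808) = 30578*(80703/4) = 1233868167/2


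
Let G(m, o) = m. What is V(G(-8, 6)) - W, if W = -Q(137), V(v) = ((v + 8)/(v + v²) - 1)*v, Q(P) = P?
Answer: 145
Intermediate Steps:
V(v) = v*(-1 + (8 + v)/(v + v²)) (V(v) = ((8 + v)/(v + v²) - 1)*v = (-1 + (8 + v)/(v + v²))*v = v*(-1 + (8 + v)/(v + v²)))
W = -137 (W = -1*137 = -137)
V(G(-8, 6)) - W = (8 - 1*(-8)²)/(1 - 8) - 1*(-137) = (8 - 1*64)/(-7) + 137 = -(8 - 64)/7 + 137 = -⅐*(-56) + 137 = 8 + 137 = 145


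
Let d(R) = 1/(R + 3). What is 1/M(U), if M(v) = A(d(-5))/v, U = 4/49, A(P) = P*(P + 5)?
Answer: -16/441 ≈ -0.036281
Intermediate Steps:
d(R) = 1/(3 + R)
A(P) = P*(5 + P)
U = 4/49 (U = 4*(1/49) = 4/49 ≈ 0.081633)
M(v) = -9/(4*v) (M(v) = ((5 + 1/(3 - 5))/(3 - 5))/v = ((5 + 1/(-2))/(-2))/v = (-(5 - 1/2)/2)/v = (-1/2*9/2)/v = -9/(4*v))
1/M(U) = 1/(-9/(4*4/49)) = 1/(-9/4*49/4) = 1/(-441/16) = -16/441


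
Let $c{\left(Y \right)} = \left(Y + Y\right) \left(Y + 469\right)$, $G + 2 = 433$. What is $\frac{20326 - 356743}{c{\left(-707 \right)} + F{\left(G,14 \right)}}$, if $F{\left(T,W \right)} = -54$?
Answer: $- \frac{336417}{336478} \approx -0.99982$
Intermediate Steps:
$G = 431$ ($G = -2 + 433 = 431$)
$c{\left(Y \right)} = 2 Y \left(469 + Y\right)$
$\frac{20326 - 356743}{c{\left(-707 \right)} + F{\left(G,14 \right)}} = \frac{20326 - 356743}{2 \left(-707\right) \left(469 - 707\right) - 54} = - \frac{336417}{2 \left(-707\right) \left(-238\right) - 54} = - \frac{336417}{336532 - 54} = - \frac{336417}{336478}$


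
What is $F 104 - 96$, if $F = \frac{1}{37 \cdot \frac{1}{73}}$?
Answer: $\frac{4040}{37} \approx 109.19$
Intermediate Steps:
$F = \frac{73}{37}$ ($F = \frac{1}{37 \cdot \frac{1}{73}} = \frac{1}{\frac{37}{73}} = \frac{73}{37} \approx 1.973$)
$F 104 - 96 = \frac{73}{37} \cdot 104 - 96 = \frac{7592}{37} - 96 = \frac{4040}{37}$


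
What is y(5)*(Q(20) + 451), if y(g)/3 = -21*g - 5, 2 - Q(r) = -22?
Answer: -156750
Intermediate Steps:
Q(r) = 24 (Q(r) = 2 - 1*(-22) = 2 + 22 = 24)
y(g) = -15 - 63*g (y(g) = 3*(-21*g - 5) = 3*(-5 - 21*g) = -15 - 63*g)
y(5)*(Q(20) + 451) = (-15 - 63*5)*(24 + 451) = (-15 - 315)*475 = -330*475 = -156750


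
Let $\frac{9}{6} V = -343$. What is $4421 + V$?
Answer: $\frac{12577}{3} \approx 4192.3$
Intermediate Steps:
$V = - \frac{686}{3}$ ($V = \frac{2}{3} \left(-343\right) = - \frac{686}{3} \approx -228.67$)
$4421 + V = 4421 - \frac{686}{3} = \frac{12577}{3}$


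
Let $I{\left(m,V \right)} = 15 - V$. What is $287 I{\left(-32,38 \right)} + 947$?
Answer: $-5654$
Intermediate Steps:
$287 I{\left(-32,38 \right)} + 947 = 287 \left(15 - 38\right) + 947 = 287 \left(-23\right) + 947 = -6601 + 947 = -5654$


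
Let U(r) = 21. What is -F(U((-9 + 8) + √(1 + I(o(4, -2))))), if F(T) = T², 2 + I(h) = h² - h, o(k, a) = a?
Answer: -441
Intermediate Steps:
I(h) = -2 + h² - h (I(h) = -2 + (h² - h) = -2 + h² - h)
-F(U((-9 + 8) + √(1 + I(o(4, -2))))) = -1*21² = -1*441 = -441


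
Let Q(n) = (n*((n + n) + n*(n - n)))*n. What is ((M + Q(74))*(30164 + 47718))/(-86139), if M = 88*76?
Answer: -63640185952/86139 ≈ -7.3881e+5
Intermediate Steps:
M = 6688
Q(n) = 2*n³ (Q(n) = (n*(2*n + n*0))*n = (n*(2*n + 0))*n = (n*(2*n))*n = (2*n²)*n = 2*n³)
((M + Q(74))*(30164 + 47718))/(-86139) = ((6688 + 2*74³)*(30164 + 47718))/(-86139) = ((6688 + 2*405224)*77882)*(-1/86139) = ((6688 + 810448)*77882)*(-1/86139) = (817136*77882)*(-1/86139) = 63640185952*(-1/86139) = -63640185952/86139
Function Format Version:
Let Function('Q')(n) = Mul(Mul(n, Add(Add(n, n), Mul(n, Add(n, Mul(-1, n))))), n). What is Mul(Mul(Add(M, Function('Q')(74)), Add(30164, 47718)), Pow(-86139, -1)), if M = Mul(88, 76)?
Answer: Rational(-63640185952, 86139) ≈ -7.3881e+5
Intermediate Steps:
M = 6688
Function('Q')(n) = Mul(2, Pow(n, 3)) (Function('Q')(n) = Mul(Mul(n, Add(Mul(2, n), Mul(n, 0))), n) = Mul(Mul(n, Add(Mul(2, n), 0)), n) = Mul(Mul(n, Mul(2, n)), n) = Mul(Mul(2, Pow(n, 2)), n) = Mul(2, Pow(n, 3)))
Mul(Mul(Add(M, Function('Q')(74)), Add(30164, 47718)), Pow(-86139, -1)) = Mul(Mul(Add(6688, Mul(2, Pow(74, 3))), Add(30164, 47718)), Pow(-86139, -1)) = Mul(Mul(Add(6688, Mul(2, 405224)), 77882), Rational(-1, 86139)) = Mul(Mul(Add(6688, 810448), 77882), Rational(-1, 86139)) = Mul(Mul(817136, 77882), Rational(-1, 86139)) = Mul(63640185952, Rational(-1, 86139)) = Rational(-63640185952, 86139)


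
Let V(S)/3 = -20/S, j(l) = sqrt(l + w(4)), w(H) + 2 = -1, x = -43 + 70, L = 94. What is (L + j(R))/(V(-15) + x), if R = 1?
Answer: 94/31 + I*sqrt(2)/31 ≈ 3.0323 + 0.04562*I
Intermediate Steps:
x = 27
w(H) = -3 (w(H) = -2 - 1 = -3)
j(l) = sqrt(-3 + l) (j(l) = sqrt(l - 3) = sqrt(-3 + l))
V(S) = -60/S (V(S) = 3*(-20/S) = -60/S)
(L + j(R))/(V(-15) + x) = (94 + sqrt(-3 + 1))/(-60/(-15) + 27) = (94 + sqrt(-2))/(-60*(-1/15) + 27) = (94 + I*sqrt(2))/(4 + 27) = (94 + I*sqrt(2))/31 = (94 + I*sqrt(2))*(1/31) = 94/31 + I*sqrt(2)/31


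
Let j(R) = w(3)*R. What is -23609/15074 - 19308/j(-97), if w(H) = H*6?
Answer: 41637913/4386534 ≈ 9.4922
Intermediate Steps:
w(H) = 6*H
j(R) = 18*R (j(R) = (6*3)*R = 18*R)
-23609/15074 - 19308/j(-97) = -23609/15074 - 19308/(18*(-97)) = -23609*1/15074 - 19308/(-1746) = -23609/15074 - 19308*(-1/1746) = -23609/15074 + 3218/291 = 41637913/4386534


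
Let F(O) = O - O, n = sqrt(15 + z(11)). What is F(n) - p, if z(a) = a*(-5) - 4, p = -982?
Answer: 982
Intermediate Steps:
z(a) = -4 - 5*a (z(a) = -5*a - 4 = -4 - 5*a)
n = 2*I*sqrt(11) (n = sqrt(15 + (-4 - 5*11)) = sqrt(15 + (-4 - 55)) = sqrt(15 - 59) = sqrt(-44) = 2*I*sqrt(11) ≈ 6.6332*I)
F(O) = 0
F(n) - p = 0 - 1*(-982) = 0 + 982 = 982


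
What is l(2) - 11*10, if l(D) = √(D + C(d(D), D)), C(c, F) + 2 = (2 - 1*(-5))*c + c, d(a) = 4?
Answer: -110 + 4*√2 ≈ -104.34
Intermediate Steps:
C(c, F) = -2 + 8*c (C(c, F) = -2 + ((2 - 1*(-5))*c + c) = -2 + ((2 + 5)*c + c) = -2 + (7*c + c) = -2 + 8*c)
l(D) = √(30 + D) (l(D) = √(D + (-2 + 8*4)) = √(D + (-2 + 32)) = √(D + 30) = √(30 + D))
l(2) - 11*10 = √(30 + 2) - 11*10 = √32 - 110 = 4*√2 - 110 = -110 + 4*√2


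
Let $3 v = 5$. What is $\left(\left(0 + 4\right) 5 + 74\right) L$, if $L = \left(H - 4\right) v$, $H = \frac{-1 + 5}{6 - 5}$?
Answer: $0$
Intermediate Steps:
$v = \frac{5}{3}$ ($v = \frac{1}{3} \cdot 5 = \frac{5}{3} \approx 1.6667$)
$H = 4$ ($H = \frac{4}{1} = 4 \cdot 1 = 4$)
$L = 0$ ($L = \left(4 - 4\right) \frac{5}{3} = 0 \cdot \frac{5}{3} = 0$)
$\left(\left(0 + 4\right) 5 + 74\right) L = \left(\left(0 + 4\right) 5 + 74\right) 0 = \left(4 \cdot 5 + 74\right) 0 = \left(20 + 74\right) 0 = 94 \cdot 0 = 0$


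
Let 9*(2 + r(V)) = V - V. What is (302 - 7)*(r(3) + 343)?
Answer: 100595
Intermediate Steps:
r(V) = -2 (r(V) = -2 + (V - V)/9 = -2 + (1/9)*0 = -2 + 0 = -2)
(302 - 7)*(r(3) + 343) = (302 - 7)*(-2 + 343) = 295*341 = 100595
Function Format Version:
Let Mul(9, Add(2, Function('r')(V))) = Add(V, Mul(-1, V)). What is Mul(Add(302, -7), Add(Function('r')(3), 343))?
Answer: 100595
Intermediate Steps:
Function('r')(V) = -2 (Function('r')(V) = Add(-2, Mul(Rational(1, 9), Add(V, Mul(-1, V)))) = Add(-2, Mul(Rational(1, 9), 0)) = Add(-2, 0) = -2)
Mul(Add(302, -7), Add(Function('r')(3), 343)) = Mul(Add(302, -7), Add(-2, 343)) = Mul(295, 341) = 100595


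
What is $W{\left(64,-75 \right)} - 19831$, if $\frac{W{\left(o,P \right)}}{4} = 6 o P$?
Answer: $-135031$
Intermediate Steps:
$W{\left(o,P \right)} = 24 P o$ ($W{\left(o,P \right)} = 4 \cdot 6 o P = 4 \cdot 6 P o = 24 P o$)
$W{\left(64,-75 \right)} - 19831 = 24 \left(-75\right) 64 - 19831 = -115200 - 19831 = -135031$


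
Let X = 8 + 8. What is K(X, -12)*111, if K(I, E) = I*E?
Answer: -21312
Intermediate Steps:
X = 16
K(I, E) = E*I
K(X, -12)*111 = -12*16*111 = -192*111 = -21312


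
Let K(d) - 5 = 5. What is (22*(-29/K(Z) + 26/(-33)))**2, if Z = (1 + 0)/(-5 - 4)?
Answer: 1481089/225 ≈ 6582.6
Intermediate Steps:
Z = -1/9 (Z = 1/(-9) = 1*(-1/9) = -1/9 ≈ -0.11111)
K(d) = 10 (K(d) = 5 + 5 = 10)
(22*(-29/K(Z) + 26/(-33)))**2 = (22*(-29/10 + 26/(-33)))**2 = (22*(-29*1/10 + 26*(-1/33)))**2 = (22*(-29/10 - 26/33))**2 = (22*(-1217/330))**2 = (-1217/15)**2 = 1481089/225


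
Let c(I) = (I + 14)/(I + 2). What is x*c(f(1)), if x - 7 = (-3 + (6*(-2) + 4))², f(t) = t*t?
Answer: 640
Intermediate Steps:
f(t) = t²
c(I) = (14 + I)/(2 + I)
x = 128 (x = 7 + (-3 + (6*(-2) + 4))² = 7 + (-3 + (-12 + 4))² = 7 + (-3 - 8)² = 7 + (-11)² = 7 + 121 = 128)
x*c(f(1)) = 128*((14 + 1²)/(2 + 1²)) = 128*((14 + 1)/(2 + 1)) = 128*(15/3) = 128*((⅓)*15) = 128*5 = 640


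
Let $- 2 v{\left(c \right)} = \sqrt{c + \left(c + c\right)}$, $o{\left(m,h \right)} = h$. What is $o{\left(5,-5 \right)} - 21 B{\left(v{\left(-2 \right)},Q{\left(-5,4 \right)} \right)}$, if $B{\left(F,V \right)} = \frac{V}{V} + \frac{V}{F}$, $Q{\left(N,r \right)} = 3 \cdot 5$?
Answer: $-26 - 105 i \sqrt{6} \approx -26.0 - 257.2 i$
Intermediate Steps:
$Q{\left(N,r \right)} = 15$
$v{\left(c \right)} = - \frac{\sqrt{3} \sqrt{c}}{2}$ ($v{\left(c \right)} = - \frac{\sqrt{c + \left(c + c\right)}}{2} = - \frac{\sqrt{c + 2 c}}{2} = - \frac{\sqrt{3 c}}{2} = - \frac{\sqrt{3} \sqrt{c}}{2}$)
$B{\left(F,V \right)} = 1 + \frac{V}{F}$
$o{\left(5,-5 \right)} - 21 B{\left(v{\left(-2 \right)},Q{\left(-5,4 \right)} \right)} = -5 - 21 \frac{- \frac{\sqrt{3} \sqrt{-2}}{2} + 15}{\left(- \frac{1}{2}\right) \sqrt{3} \sqrt{-2}} = -5 - 21 \frac{- \frac{\sqrt{3} i \sqrt{2}}{2} + 15}{\left(- \frac{1}{2}\right) \sqrt{3} i \sqrt{2}} = -5 - 21 \frac{- \frac{i \sqrt{6}}{2} + 15}{\left(- \frac{1}{2}\right) i \sqrt{6}} = -5 - 21 \frac{i \sqrt{6}}{3} \left(15 - \frac{i \sqrt{6}}{2}\right) = -5 - 21 \frac{i \sqrt{6} \left(15 - \frac{i \sqrt{6}}{2}\right)}{3} = -5 - 7 i \sqrt{6} \left(15 - \frac{i \sqrt{6}}{2}\right)$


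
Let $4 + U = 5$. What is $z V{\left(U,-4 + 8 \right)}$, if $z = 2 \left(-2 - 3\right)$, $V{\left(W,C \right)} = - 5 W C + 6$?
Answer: $140$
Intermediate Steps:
$U = 1$ ($U = -4 + 5 = 1$)
$V{\left(W,C \right)} = 6 - 5 C W$ ($V{\left(W,C \right)} = - 5 C W + 6 = 6 - 5 C W$)
$z = -10$ ($z = 2 \left(-5\right) = -10$)
$z V{\left(U,-4 + 8 \right)} = - 10 \left(6 - 5 \left(-4 + 8\right) 1\right) = - 10 \left(6 - 20 \cdot 1\right) = - 10 \left(6 - 20\right) = \left(-10\right) \left(-14\right) = 140$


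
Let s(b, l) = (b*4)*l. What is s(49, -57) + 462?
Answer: -10710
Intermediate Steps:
s(b, l) = 4*b*l (s(b, l) = (4*b)*l = 4*b*l)
s(49, -57) + 462 = 4*49*(-57) + 462 = -11172 + 462 = -10710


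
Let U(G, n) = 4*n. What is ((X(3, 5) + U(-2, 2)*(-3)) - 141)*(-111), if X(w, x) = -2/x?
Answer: 91797/5 ≈ 18359.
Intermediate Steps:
((X(3, 5) + U(-2, 2)*(-3)) - 141)*(-111) = ((-2/5 + (4*2)*(-3)) - 141)*(-111) = ((-2*1/5 + 8*(-3)) - 141)*(-111) = ((-2/5 - 24) - 141)*(-111) = (-122/5 - 141)*(-111) = -827/5*(-111) = 91797/5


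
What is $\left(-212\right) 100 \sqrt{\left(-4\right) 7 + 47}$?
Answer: $- 21200 \sqrt{19} \approx -92409.0$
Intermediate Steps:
$\left(-212\right) 100 \sqrt{\left(-4\right) 7 + 47} = - 21200 \sqrt{-28 + 47} = - 21200 \sqrt{19}$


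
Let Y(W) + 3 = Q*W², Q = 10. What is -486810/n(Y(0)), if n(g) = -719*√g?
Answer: -162270*I*√3/719 ≈ -390.9*I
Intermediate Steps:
Y(W) = -3 + 10*W²
-486810/n(Y(0)) = -486810*(-1/(719*√(-3 + 10*0²))) = -486810*(-1/(719*√(-3 + 10*0))) = -486810*(-1/(719*√(-3 + 0))) = -486810*I*√3/2157 = -162270*I*√3/719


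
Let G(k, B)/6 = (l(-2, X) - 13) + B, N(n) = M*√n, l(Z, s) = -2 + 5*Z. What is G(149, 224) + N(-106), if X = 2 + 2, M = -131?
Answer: 1194 - 131*I*√106 ≈ 1194.0 - 1348.7*I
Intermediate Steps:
X = 4
N(n) = -131*√n
G(k, B) = -150 + 6*B (G(k, B) = 6*(((-2 + 5*(-2)) - 13) + B) = 6*(((-2 - 10) - 13) + B) = 6*((-12 - 13) + B) = 6*(-25 + B) = -150 + 6*B)
G(149, 224) + N(-106) = (-150 + 6*224) - 131*I*√106 = (-150 + 1344) - 131*I*√106 = 1194 - 131*I*√106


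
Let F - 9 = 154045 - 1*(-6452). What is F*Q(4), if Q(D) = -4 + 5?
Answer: 160506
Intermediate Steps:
F = 160506 (F = 9 + (154045 - 1*(-6452)) = 9 + (154045 + 6452) = 9 + 160497 = 160506)
Q(D) = 1
F*Q(4) = 160506*1 = 160506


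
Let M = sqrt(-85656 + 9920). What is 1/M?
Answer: -I*sqrt(18934)/37868 ≈ -0.0036337*I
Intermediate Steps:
M = 2*I*sqrt(18934) (M = sqrt(-75736) = 2*I*sqrt(18934) ≈ 275.2*I)
1/M = 1/(2*I*sqrt(18934)) = -I*sqrt(18934)/37868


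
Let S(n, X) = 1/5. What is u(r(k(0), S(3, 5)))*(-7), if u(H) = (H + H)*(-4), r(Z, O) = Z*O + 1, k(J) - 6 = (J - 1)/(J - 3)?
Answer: 1904/15 ≈ 126.93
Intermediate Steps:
S(n, X) = 1/5
k(J) = 6 + (-1 + J)/(-3 + J) (k(J) = 6 + (J - 1)/(J - 3) = 6 + (-1 + J)/(-3 + J))
r(Z, O) = 1 + O*Z (r(Z, O) = O*Z + 1 = 1 + O*Z)
u(H) = -8*H (u(H) = (2*H)*(-4) = -8*H)
u(r(k(0), S(3, 5)))*(-7) = -8*(1 + ((-19 + 7*0)/(-3 + 0))/5)*(-7) = -8*(1 + ((-19 + 0)/(-3))/5)*(-7) = -8*(1 + (-1/3*(-19))/5)*(-7) = -8*(1 + (1/5)*(19/3))*(-7) = -8*(1 + 19/15)*(-7) = -8*34/15*(-7) = -272/15*(-7) = 1904/15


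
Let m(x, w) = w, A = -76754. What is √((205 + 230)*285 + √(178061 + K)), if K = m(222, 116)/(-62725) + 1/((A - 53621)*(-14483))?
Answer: √(90858391997814078975894375 + 5414339203*√3262419029944453936810049030)/27071696015 ≈ 352.70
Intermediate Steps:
K = -8761343511/4737546802625 (K = 116/(-62725) + 1/(-76754 - 53621*(-14483)) = 116*(-1/62725) - 1/14483/(-130375) = -116/62725 - 1/130375*(-1/14483) = -116/62725 + 1/1888221125 = -8761343511/4737546802625 ≈ -0.0018493)
√((205 + 230)*285 + √(178061 + K)) = √((205 + 230)*285 + √(178061 - 8761343511/4737546802625)) = √(435*285 + √(843572312460866614/4737546802625)) = √(123975 + √3262419029944453936810049030/135358480075)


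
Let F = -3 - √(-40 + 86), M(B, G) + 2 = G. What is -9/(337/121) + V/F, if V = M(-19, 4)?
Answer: -38271/12469 - 2*√46/37 ≈ -3.4359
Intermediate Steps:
M(B, G) = -2 + G
V = 2 (V = -2 + 4 = 2)
F = -3 - √46 ≈ -9.7823
-9/(337/121) + V/F = -9/(337/121) + 2/(-3 - √46) = -9/(337*(1/121)) + 2/(-3 - √46) = -9/337/121 + 2/(-3 - √46) = -9*121/337 + 2/(-3 - √46) = -1089/337 + 2/(-3 - √46)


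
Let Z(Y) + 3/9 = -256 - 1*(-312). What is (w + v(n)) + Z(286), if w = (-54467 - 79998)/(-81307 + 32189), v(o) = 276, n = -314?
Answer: 49275805/147354 ≈ 334.40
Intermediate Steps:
w = 134465/49118 (w = -134465/(-49118) = -134465*(-1/49118) = 134465/49118 ≈ 2.7376)
Z(Y) = 167/3 (Z(Y) = -⅓ + (-256 - 1*(-312)) = -⅓ + (-256 + 312) = -⅓ + 56 = 167/3)
(w + v(n)) + Z(286) = (134465/49118 + 276) + 167/3 = 13691033/49118 + 167/3 = 49275805/147354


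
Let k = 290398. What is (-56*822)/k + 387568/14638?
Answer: 27968788912/1062711481 ≈ 26.318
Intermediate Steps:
(-56*822)/k + 387568/14638 = -56*822/290398 + 387568/14638 = -46032*1/290398 + 387568*(1/14638) = -23016/145199 + 193784/7319 = 27968788912/1062711481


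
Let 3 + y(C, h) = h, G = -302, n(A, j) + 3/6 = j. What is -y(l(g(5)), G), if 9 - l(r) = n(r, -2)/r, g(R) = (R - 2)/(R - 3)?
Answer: 305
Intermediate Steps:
n(A, j) = -1/2 + j
g(R) = (-2 + R)/(-3 + R)
l(r) = 9 + 5/(2*r) (l(r) = 9 - (-1/2 - 2)/r = 9 - (-5)/(2*r) = 9 + 5/(2*r))
y(C, h) = -3 + h
-y(l(g(5)), G) = -(-3 - 302) = -1*(-305) = 305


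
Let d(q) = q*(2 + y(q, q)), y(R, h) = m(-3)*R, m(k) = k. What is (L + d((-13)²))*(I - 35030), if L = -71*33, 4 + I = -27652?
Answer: 5496809968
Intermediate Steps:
I = -27656 (I = -4 - 27652 = -27656)
y(R, h) = -3*R
d(q) = q*(2 - 3*q)
L = -2343
(L + d((-13)²))*(I - 35030) = (-2343 + (-13)²*(2 - 3*(-13)²))*(-27656 - 35030) = (-2343 + 169*(2 - 3*169))*(-62686) = (-2343 + 169*(2 - 507))*(-62686) = (-2343 + 169*(-505))*(-62686) = (-2343 - 85345)*(-62686) = -87688*(-62686) = 5496809968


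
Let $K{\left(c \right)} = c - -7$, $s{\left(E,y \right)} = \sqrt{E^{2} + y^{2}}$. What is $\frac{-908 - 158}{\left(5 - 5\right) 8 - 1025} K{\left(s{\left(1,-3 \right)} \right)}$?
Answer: $\frac{182}{25} + \frac{26 \sqrt{10}}{25} \approx 10.569$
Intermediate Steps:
$K{\left(c \right)} = 7 + c$ ($K{\left(c \right)} = c + 7 = 7 + c$)
$\frac{-908 - 158}{\left(5 - 5\right) 8 - 1025} K{\left(s{\left(1,-3 \right)} \right)} = \frac{-908 - 158}{\left(5 - 5\right) 8 - 1025} \left(7 + \sqrt{1^{2} + \left(-3\right)^{2}}\right) = - \frac{1066}{0 \cdot 8 - 1025} \left(7 + \sqrt{1 + 9}\right) = - \frac{1066}{0 - 1025} \left(7 + \sqrt{10}\right) = - \frac{1066}{-1025} \left(7 + \sqrt{10}\right) = \left(-1066\right) \left(- \frac{1}{1025}\right) \left(7 + \sqrt{10}\right) = \frac{26 \left(7 + \sqrt{10}\right)}{25} = \frac{182}{25} + \frac{26 \sqrt{10}}{25}$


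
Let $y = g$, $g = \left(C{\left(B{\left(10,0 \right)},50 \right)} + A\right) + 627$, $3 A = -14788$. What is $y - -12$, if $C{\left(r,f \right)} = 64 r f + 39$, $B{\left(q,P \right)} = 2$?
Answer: $\frac{6446}{3} \approx 2148.7$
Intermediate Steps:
$C{\left(r,f \right)} = 39 + 64 f r$ ($C{\left(r,f \right)} = 64 f r + 39 = 39 + 64 f r$)
$A = - \frac{14788}{3}$ ($A = \frac{1}{3} \left(-14788\right) = - \frac{14788}{3} \approx -4929.3$)
$g = \frac{6410}{3}$ ($g = \left(\left(39 + 64 \cdot 50 \cdot 2\right) - \frac{14788}{3}\right) + 627 = \left(\left(39 + 6400\right) - \frac{14788}{3}\right) + 627 = \left(6439 - \frac{14788}{3}\right) + 627 = \frac{4529}{3} + 627 = \frac{6410}{3} \approx 2136.7$)
$y = \frac{6410}{3} \approx 2136.7$
$y - -12 = \frac{6410}{3} - -12 = \frac{6410}{3} + 12 = \frac{6446}{3}$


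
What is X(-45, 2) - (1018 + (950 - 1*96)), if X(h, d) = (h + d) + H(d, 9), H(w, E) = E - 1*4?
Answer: -1910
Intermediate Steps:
H(w, E) = -4 + E (H(w, E) = E - 4 = -4 + E)
X(h, d) = 5 + d + h (X(h, d) = (h + d) + (-4 + 9) = (d + h) + 5 = 5 + d + h)
X(-45, 2) - (1018 + (950 - 1*96)) = (5 + 2 - 45) - (1018 + (950 - 1*96)) = -38 - (1018 + (950 - 96)) = -38 - (1018 + 854) = -38 - 1*1872 = -38 - 1872 = -1910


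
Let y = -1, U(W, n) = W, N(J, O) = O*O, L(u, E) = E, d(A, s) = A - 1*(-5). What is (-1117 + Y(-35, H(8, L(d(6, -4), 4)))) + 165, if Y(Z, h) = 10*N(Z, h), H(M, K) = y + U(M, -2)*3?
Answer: 4338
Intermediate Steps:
d(A, s) = 5 + A (d(A, s) = A + 5 = 5 + A)
N(J, O) = O²
H(M, K) = -1 + 3*M (H(M, K) = -1 + M*3 = -1 + 3*M)
Y(Z, h) = 10*h²
(-1117 + Y(-35, H(8, L(d(6, -4), 4)))) + 165 = (-1117 + 10*(-1 + 3*8)²) + 165 = (-1117 + 10*(-1 + 24)²) + 165 = (-1117 + 10*23²) + 165 = (-1117 + 10*529) + 165 = (-1117 + 5290) + 165 = 4173 + 165 = 4338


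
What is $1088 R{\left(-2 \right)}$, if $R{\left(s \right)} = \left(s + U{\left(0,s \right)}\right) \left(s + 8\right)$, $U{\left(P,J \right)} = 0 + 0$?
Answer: $-13056$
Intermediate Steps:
$U{\left(P,J \right)} = 0$
$R{\left(s \right)} = s \left(8 + s\right)$ ($R{\left(s \right)} = \left(s + 0\right) \left(s + 8\right) = s \left(8 + s\right)$)
$1088 R{\left(-2 \right)} = 1088 \left(- 2 \left(8 - 2\right)\right) = 1088 \left(\left(-2\right) 6\right) = 1088 \left(-12\right) = -13056$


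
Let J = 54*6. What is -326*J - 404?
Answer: -106028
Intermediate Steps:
J = 324
-326*J - 404 = -326*324 - 404 = -105624 - 404 = -106028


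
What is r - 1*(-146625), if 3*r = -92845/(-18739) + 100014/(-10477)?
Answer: 86359098831844/588985509 ≈ 1.4662e+5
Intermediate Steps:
r = -901425281/588985509 (r = (-92845/(-18739) + 100014/(-10477))/3 = (-92845*(-1/18739) + 100014*(-1/10477))/3 = (92845/18739 - 100014/10477)/3 = (⅓)*(-901425281/196328503) = -901425281/588985509 ≈ -1.5305)
r - 1*(-146625) = -901425281/588985509 - 1*(-146625) = -901425281/588985509 + 146625 = 86359098831844/588985509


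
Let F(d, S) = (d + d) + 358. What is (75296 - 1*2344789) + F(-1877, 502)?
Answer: -2272889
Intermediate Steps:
F(d, S) = 358 + 2*d (F(d, S) = 2*d + 358 = 358 + 2*d)
(75296 - 1*2344789) + F(-1877, 502) = (75296 - 1*2344789) + (358 + 2*(-1877)) = (75296 - 2344789) + (358 - 3754) = -2269493 - 3396 = -2272889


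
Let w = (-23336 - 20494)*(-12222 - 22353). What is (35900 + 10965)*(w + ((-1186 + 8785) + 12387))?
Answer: 71021200390140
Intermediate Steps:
w = 1515422250 (w = -43830*(-34575) = 1515422250)
(35900 + 10965)*(w + ((-1186 + 8785) + 12387)) = (35900 + 10965)*(1515422250 + ((-1186 + 8785) + 12387)) = 46865*(1515422250 + (7599 + 12387)) = 46865*(1515422250 + 19986) = 46865*1515442236 = 71021200390140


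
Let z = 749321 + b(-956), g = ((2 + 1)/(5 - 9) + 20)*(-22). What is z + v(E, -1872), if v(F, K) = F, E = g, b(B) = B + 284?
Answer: 1496451/2 ≈ 7.4823e+5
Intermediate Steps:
b(B) = 284 + B
g = -847/2 (g = (3/(-4) + 20)*(-22) = (3*(-¼) + 20)*(-22) = (-¾ + 20)*(-22) = (77/4)*(-22) = -847/2 ≈ -423.50)
E = -847/2 ≈ -423.50
z = 748649 (z = 749321 + (284 - 956) = 749321 - 672 = 748649)
z + v(E, -1872) = 748649 - 847/2 = 1496451/2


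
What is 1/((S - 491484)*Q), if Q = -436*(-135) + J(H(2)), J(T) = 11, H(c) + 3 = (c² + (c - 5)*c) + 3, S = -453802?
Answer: -1/55649932106 ≈ -1.7969e-11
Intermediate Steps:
H(c) = c² + c*(-5 + c) (H(c) = -3 + ((c² + (c - 5)*c) + 3) = -3 + ((c² + (-5 + c)*c) + 3) = -3 + ((c² + c*(-5 + c)) + 3) = -3 + (3 + c² + c*(-5 + c)) = c² + c*(-5 + c))
Q = 58871 (Q = -436*(-135) + 11 = 58860 + 11 = 58871)
1/((S - 491484)*Q) = 1/(-453802 - 491484*58871) = (1/58871)/(-945286) = -1/945286*1/58871 = -1/55649932106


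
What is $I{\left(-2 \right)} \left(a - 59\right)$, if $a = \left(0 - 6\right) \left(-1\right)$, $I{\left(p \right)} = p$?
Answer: $106$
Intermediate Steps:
$a = 6$ ($a = \left(-6\right) \left(-1\right) = 6$)
$I{\left(-2 \right)} \left(a - 59\right) = - 2 \left(6 - 59\right) = \left(-2\right) \left(-53\right) = 106$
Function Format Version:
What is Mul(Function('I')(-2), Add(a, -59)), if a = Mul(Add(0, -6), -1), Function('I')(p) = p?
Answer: 106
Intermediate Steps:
a = 6 (a = Mul(-6, -1) = 6)
Mul(Function('I')(-2), Add(a, -59)) = Mul(-2, Add(6, -59)) = Mul(-2, -53) = 106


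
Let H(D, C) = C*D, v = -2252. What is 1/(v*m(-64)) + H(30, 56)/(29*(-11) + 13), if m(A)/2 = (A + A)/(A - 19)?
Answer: -161427593/29402112 ≈ -5.4903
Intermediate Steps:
m(A) = 4*A/(-19 + A) (m(A) = 2*((A + A)/(A - 19)) = 2*((2*A)/(-19 + A)) = 2*(2*A/(-19 + A)) = 4*A/(-19 + A))
1/(v*m(-64)) + H(30, 56)/(29*(-11) + 13) = 1/((-2252)*((4*(-64)/(-19 - 64)))) + (56*30)/(29*(-11) + 13) = -1/(2252*(4*(-64)/(-83))) + 1680/(-319 + 13) = -1/(2252*(4*(-64)*(-1/83))) + 1680/(-306) = -1/(2252*256/83) + 1680*(-1/306) = -1/2252*83/256 - 280/51 = -83/576512 - 280/51 = -161427593/29402112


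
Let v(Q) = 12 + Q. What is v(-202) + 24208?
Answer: 24018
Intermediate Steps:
v(-202) + 24208 = (12 - 202) + 24208 = -190 + 24208 = 24018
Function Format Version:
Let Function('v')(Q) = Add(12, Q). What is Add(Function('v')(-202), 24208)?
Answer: 24018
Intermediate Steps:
Add(Function('v')(-202), 24208) = Add(Add(12, -202), 24208) = Add(-190, 24208) = 24018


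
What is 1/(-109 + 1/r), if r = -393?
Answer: -393/42838 ≈ -0.0091741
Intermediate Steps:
1/(-109 + 1/r) = 1/(-109 + 1/(-393)) = 1/(-109 - 1/393) = 1/(-42838/393) = -393/42838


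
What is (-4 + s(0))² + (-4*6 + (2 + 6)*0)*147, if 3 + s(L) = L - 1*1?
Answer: -3464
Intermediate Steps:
s(L) = -4 + L (s(L) = -3 + (L - 1*1) = -3 + (L - 1) = -3 + (-1 + L) = -4 + L)
(-4 + s(0))² + (-4*6 + (2 + 6)*0)*147 = (-4 + (-4 + 0))² + (-4*6 + (2 + 6)*0)*147 = (-4 - 4)² + (-24 + 8*0)*147 = (-8)² + (-24 + 0)*147 = 64 - 24*147 = 64 - 3528 = -3464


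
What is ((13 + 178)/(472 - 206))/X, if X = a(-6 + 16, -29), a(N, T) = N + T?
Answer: -191/5054 ≈ -0.037792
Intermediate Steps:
X = -19 (X = (-6 + 16) - 29 = 10 - 29 = -19)
((13 + 178)/(472 - 206))/X = ((13 + 178)/(472 - 206))/(-19) = (191/266)*(-1/19) = -191/5054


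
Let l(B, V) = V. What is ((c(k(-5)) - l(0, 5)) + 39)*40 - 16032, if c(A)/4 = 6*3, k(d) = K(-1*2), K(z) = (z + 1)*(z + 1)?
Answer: -11792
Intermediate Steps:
K(z) = (1 + z)² (K(z) = (1 + z)*(1 + z) = (1 + z)²)
k(d) = 1 (k(d) = (1 - 1*2)² = (1 - 2)² = (-1)² = 1)
c(A) = 72 (c(A) = 4*(6*3) = 4*18 = 72)
((c(k(-5)) - l(0, 5)) + 39)*40 - 16032 = ((72 - 1*5) + 39)*40 - 16032 = ((72 - 5) + 39)*40 - 16032 = (67 + 39)*40 - 16032 = 106*40 - 16032 = 4240 - 16032 = -11792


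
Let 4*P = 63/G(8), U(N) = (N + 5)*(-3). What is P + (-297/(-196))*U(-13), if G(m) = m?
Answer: 60111/1568 ≈ 38.336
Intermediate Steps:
U(N) = -15 - 3*N (U(N) = (5 + N)*(-3) = -15 - 3*N)
P = 63/32 (P = (63/8)/4 = (63*(⅛))/4 = (¼)*(63/8) = 63/32 ≈ 1.9688)
P + (-297/(-196))*U(-13) = 63/32 + (-297/(-196))*(-15 - 3*(-13)) = 63/32 + (-297*(-1/196))*(-15 + 39) = 63/32 + (297/196)*24 = 63/32 + 1782/49 = 60111/1568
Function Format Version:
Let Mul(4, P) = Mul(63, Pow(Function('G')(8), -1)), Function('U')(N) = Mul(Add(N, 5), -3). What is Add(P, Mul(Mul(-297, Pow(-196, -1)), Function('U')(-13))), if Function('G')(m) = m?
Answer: Rational(60111, 1568) ≈ 38.336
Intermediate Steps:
Function('U')(N) = Add(-15, Mul(-3, N)) (Function('U')(N) = Mul(Add(5, N), -3) = Add(-15, Mul(-3, N)))
P = Rational(63, 32) (P = Mul(Rational(1, 4), Mul(63, Pow(8, -1))) = Mul(Rational(1, 4), Mul(63, Rational(1, 8))) = Mul(Rational(1, 4), Rational(63, 8)) = Rational(63, 32) ≈ 1.9688)
Add(P, Mul(Mul(-297, Pow(-196, -1)), Function('U')(-13))) = Add(Rational(63, 32), Mul(Mul(-297, Pow(-196, -1)), Add(-15, Mul(-3, -13)))) = Add(Rational(63, 32), Mul(Mul(-297, Rational(-1, 196)), Add(-15, 39))) = Add(Rational(63, 32), Mul(Rational(297, 196), 24)) = Add(Rational(63, 32), Rational(1782, 49)) = Rational(60111, 1568)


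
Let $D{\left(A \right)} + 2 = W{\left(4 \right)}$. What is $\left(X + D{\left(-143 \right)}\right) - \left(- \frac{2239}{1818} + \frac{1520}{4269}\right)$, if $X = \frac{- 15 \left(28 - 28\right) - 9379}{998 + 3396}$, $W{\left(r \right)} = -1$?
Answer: $- \frac{12103328479}{2841834879} \approx -4.259$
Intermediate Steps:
$D{\left(A \right)} = -3$ ($D{\left(A \right)} = -2 - 1 = -3$)
$X = - \frac{9379}{4394}$ ($X = \frac{\left(-15\right) 0 - 9379}{4394} = \left(0 - 9379\right) \frac{1}{4394} = \left(-9379\right) \frac{1}{4394} = - \frac{9379}{4394} \approx -2.1345$)
$\left(X + D{\left(-143 \right)}\right) - \left(- \frac{2239}{1818} + \frac{1520}{4269}\right) = \left(- \frac{9379}{4394} - 3\right) - \left(- \frac{2239}{1818} + \frac{1520}{4269}\right) = - \frac{22561}{4394} - - \frac{2264977}{2587014} = - \frac{22561}{4394} + \left(- \frac{1520}{4269} + \frac{2239}{1818}\right) = - \frac{22561}{4394} + \frac{2264977}{2587014} = - \frac{12103328479}{2841834879}$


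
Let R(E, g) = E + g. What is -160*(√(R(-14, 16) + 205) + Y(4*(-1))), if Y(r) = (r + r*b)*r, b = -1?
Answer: -480*√23 ≈ -2302.0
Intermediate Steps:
Y(r) = 0 (Y(r) = (r + r*(-1))*r = (r - r)*r = 0*r = 0)
-160*(√(R(-14, 16) + 205) + Y(4*(-1))) = -160*(√((-14 + 16) + 205) + 0) = -160*(√(2 + 205) + 0) = -160*(√207 + 0) = -160*(3*√23 + 0) = -480*√23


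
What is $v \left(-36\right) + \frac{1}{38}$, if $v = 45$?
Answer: $- \frac{61559}{38} \approx -1620.0$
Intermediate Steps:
$v \left(-36\right) + \frac{1}{38} = 45 \left(-36\right) + \frac{1}{38} = -1620 + \frac{1}{38} = - \frac{61559}{38}$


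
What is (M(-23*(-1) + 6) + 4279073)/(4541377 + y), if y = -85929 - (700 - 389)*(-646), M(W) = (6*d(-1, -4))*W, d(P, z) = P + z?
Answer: 4278203/4656354 ≈ 0.91879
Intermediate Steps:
M(W) = -30*W (M(W) = (6*(-1 - 4))*W = (6*(-5))*W = -30*W)
y = 114977 (y = -85929 - 311*(-646) = -85929 - 1*(-200906) = -85929 + 200906 = 114977)
(M(-23*(-1) + 6) + 4279073)/(4541377 + y) = (-30*(-23*(-1) + 6) + 4279073)/(4541377 + 114977) = (-30*(23 + 6) + 4279073)/4656354 = (-30*29 + 4279073)*(1/4656354) = (-870 + 4279073)*(1/4656354) = 4278203*(1/4656354) = 4278203/4656354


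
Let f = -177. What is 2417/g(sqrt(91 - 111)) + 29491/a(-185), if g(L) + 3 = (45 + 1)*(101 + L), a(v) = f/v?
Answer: 39282254006434/1274386371 - 222364*I*sqrt(5)/21599769 ≈ 30824.0 - 0.02302*I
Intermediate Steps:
a(v) = -177/v
g(L) = 4643 + 46*L (g(L) = -3 + (45 + 1)*(101 + L) = -3 + 46*(101 + L) = -3 + (4646 + 46*L) = 4643 + 46*L)
2417/g(sqrt(91 - 111)) + 29491/a(-185) = 2417/(4643 + 46*sqrt(91 - 111)) + 29491/((-177/(-185))) = 2417/(4643 + 46*sqrt(-20)) + 29491/((-177*(-1/185))) = 2417/(4643 + 46*(2*I*sqrt(5))) + 29491/(177/185) = 2417/(4643 + 92*I*sqrt(5)) + 29491*(185/177) = 2417/(4643 + 92*I*sqrt(5)) + 5455835/177 = 5455835/177 + 2417/(4643 + 92*I*sqrt(5))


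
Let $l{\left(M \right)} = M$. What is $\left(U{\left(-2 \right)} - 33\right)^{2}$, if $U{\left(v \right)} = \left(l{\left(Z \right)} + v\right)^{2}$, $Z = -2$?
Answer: $289$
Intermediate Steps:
$U{\left(v \right)} = \left(-2 + v\right)^{2}$
$\left(U{\left(-2 \right)} - 33\right)^{2} = \left(\left(-2 - 2\right)^{2} - 33\right)^{2} = \left(\left(-4\right)^{2} - 33\right)^{2} = \left(16 - 33\right)^{2} = \left(-17\right)^{2} = 289$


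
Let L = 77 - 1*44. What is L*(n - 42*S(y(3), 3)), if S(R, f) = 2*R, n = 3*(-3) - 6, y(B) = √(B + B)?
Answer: -495 - 2772*√6 ≈ -7285.0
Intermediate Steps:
y(B) = √2*√B (y(B) = √(2*B) = √2*√B)
n = -15 (n = -9 - 6 = -15)
L = 33 (L = 77 - 44 = 33)
L*(n - 42*S(y(3), 3)) = 33*(-15 - 84*√2*√3) = 33*(-15 - 84*√6) = -495 - 2772*√6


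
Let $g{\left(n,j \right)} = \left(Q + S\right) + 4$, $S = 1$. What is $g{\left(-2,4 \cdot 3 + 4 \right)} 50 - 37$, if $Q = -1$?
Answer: $163$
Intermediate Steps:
$g{\left(n,j \right)} = 4$ ($g{\left(n,j \right)} = \left(-1 + 1\right) + 4 = 0 + 4 = 4$)
$g{\left(-2,4 \cdot 3 + 4 \right)} 50 - 37 = 4 \cdot 50 - 37 = 200 - 37 = 163$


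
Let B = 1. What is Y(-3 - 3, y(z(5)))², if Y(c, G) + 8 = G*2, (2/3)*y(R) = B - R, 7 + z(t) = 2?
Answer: 100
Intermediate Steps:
z(t) = -5 (z(t) = -7 + 2 = -5)
y(R) = 3/2 - 3*R/2 (y(R) = 3*(1 - R)/2 = 3/2 - 3*R/2)
Y(c, G) = -8 + 2*G (Y(c, G) = -8 + G*2 = -8 + 2*G)
Y(-3 - 3, y(z(5)))² = (-8 + 2*(3/2 - 3/2*(-5)))² = (-8 + 2*(3/2 + 15/2))² = (-8 + 2*9)² = (-8 + 18)² = 10² = 100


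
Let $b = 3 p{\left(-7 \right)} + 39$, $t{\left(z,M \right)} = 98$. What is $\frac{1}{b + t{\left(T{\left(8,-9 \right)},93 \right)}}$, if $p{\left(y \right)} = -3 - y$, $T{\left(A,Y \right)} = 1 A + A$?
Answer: $\frac{1}{149} \approx 0.0067114$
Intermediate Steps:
$T{\left(A,Y \right)} = 2 A$ ($T{\left(A,Y \right)} = A + A = 2 A$)
$b = 51$ ($b = 3 \left(-3 - -7\right) + 39 = 3 \left(-3 + 7\right) + 39 = 3 \cdot 4 + 39 = 12 + 39 = 51$)
$\frac{1}{b + t{\left(T{\left(8,-9 \right)},93 \right)}} = \frac{1}{51 + 98} = \frac{1}{149}$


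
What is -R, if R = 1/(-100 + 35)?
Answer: 1/65 ≈ 0.015385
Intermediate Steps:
R = -1/65 (R = 1/(-65) = -1/65 ≈ -0.015385)
-R = -1*(-1/65) = 1/65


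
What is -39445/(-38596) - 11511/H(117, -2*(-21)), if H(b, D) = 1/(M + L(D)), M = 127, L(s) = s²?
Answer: -840130709951/38596 ≈ -2.1767e+7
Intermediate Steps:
H(b, D) = 1/(127 + D²)
-39445/(-38596) - 11511/H(117, -2*(-21)) = -39445/(-38596) - 11511/(1/(127 + (-2*(-21))²)) = -39445*(-1/38596) - 11511/(1/(127 + 42²)) = 39445/38596 - 11511/(1/(127 + 1764)) = 39445/38596 - 11511/(1/1891) = 39445/38596 - 11511/1/1891 = 39445/38596 - 11511*1891 = 39445/38596 - 21767301 = -840130709951/38596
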